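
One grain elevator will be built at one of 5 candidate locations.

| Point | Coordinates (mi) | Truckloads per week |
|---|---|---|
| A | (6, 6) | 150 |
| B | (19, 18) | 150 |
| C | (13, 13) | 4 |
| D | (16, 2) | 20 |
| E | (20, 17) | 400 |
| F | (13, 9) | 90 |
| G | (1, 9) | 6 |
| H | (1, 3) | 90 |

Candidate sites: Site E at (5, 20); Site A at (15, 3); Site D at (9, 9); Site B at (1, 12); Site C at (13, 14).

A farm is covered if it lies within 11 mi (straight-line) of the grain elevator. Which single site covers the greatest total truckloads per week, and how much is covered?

Site C, covering 794

Coverage radius r = 11 mi; a point is covered iff (Δx)²+(Δy)² ≤ 11² = 121.
  Site E (5, 20): covers {C} → 4
  Site A (15, 3): covers {A, C, D, F} → 264
  Site D (9, 9): covers {A, C, D, F, G, H} → 360
  Site B (1, 12): covers {A, G, H} → 246
  Site C (13, 14): covers {A, B, C, E, F} → 794
Maximum coverage at Site C: 794 truckloads per week.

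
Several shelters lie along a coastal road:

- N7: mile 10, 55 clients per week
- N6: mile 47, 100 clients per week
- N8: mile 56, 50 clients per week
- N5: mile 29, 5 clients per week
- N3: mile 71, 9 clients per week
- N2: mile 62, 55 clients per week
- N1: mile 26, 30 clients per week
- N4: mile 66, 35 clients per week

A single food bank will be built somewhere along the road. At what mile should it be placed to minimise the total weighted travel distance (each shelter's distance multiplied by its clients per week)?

x = 47

For a sum of weighted absolute distances on a line, the optimum is the weighted median (not the mean). Total weight W = 339; half-weight = 169.5.
Sort by position and accumulate weight:
  mile 10 (N7, w=55) → cum 55
  mile 26 (N1, w=30) → cum 85
  mile 29 (N5, w=5) → cum 90
  mile 47 (N6, w=100) → cum 190  ≥ 169.5 → median here
  mile 56 (N8, w=50) → cum 240
  mile 62 (N2, w=55) → cum 295
  mile 66 (N4, w=35) → cum 330
  mile 71 (N3, w=9) → cum 339
Optimal location: mile 47.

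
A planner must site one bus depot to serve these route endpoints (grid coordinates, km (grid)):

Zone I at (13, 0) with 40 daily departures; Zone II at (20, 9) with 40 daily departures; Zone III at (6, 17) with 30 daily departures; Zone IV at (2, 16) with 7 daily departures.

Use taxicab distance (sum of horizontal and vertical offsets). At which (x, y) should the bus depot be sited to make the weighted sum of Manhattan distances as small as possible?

Manhattan distance separates: Σwᵢ(|x−xᵢ|+|y−yᵢ|) = Σwᵢ|x−xᵢ| + Σwᵢ|y−yᵢ|, so x and y are optimised independently as 1-D weighted medians.
Total weight W = 117; half = 58.5.
x-coordinate, sorted with cumulative weight:
  x=2 (Zone IV, w=7) cum 7
  x=6 (Zone III, w=30) cum 37
  x=13 (Zone I, w=40) cum 77  ← median
  x=20 (Zone II, w=40) cum 117
⇒ x* = 13
y-coordinate, sorted with cumulative weight:
  y=0 (Zone I, w=40) cum 40
  y=9 (Zone II, w=40) cum 80  ← median
  y=16 (Zone IV, w=7) cum 87
  y=17 (Zone III, w=30) cum 117
⇒ y* = 9

(13, 9)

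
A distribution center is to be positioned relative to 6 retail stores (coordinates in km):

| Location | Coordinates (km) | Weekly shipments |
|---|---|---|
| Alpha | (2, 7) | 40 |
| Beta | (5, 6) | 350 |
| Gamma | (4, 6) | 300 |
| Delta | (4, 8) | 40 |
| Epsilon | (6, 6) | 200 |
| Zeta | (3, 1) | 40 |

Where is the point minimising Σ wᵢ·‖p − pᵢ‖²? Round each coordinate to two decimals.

(4.65, 5.92)

The minimiser of Σwᵢ‖p−pᵢ‖² is the weighted centroid p* = (Σwᵢpᵢ)/(Σwᵢ).
Σwᵢ = 970.
Σwᵢxᵢ = 40·2 + 350·5 + 300·4 + 40·4 + 200·6 + 40·3 = 4510.
Σwᵢyᵢ = 40·7 + 350·6 + 300·6 + 40·8 + 200·6 + 40·1 = 5740.
x* = 4510/970 = 4.65, y* = 5740/970 = 5.92.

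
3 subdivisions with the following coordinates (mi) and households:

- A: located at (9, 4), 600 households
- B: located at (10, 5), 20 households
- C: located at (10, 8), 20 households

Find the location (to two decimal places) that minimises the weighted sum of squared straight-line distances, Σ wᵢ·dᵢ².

(9.06, 4.16)

The minimiser of Σwᵢ‖p−pᵢ‖² is the weighted centroid p* = (Σwᵢpᵢ)/(Σwᵢ).
Σwᵢ = 640.
Σwᵢxᵢ = 600·9 + 20·10 + 20·10 = 5800.
Σwᵢyᵢ = 600·4 + 20·5 + 20·8 = 2660.
x* = 5800/640 = 9.06, y* = 2660/640 = 4.16.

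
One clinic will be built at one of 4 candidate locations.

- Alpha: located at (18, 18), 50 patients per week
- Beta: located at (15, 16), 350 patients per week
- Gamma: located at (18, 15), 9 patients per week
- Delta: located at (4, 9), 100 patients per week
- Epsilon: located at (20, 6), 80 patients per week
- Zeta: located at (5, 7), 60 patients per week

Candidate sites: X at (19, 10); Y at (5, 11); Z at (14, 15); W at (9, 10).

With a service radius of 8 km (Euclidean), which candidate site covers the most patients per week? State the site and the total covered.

X, covering 439

Coverage radius r = 8 km; a point is covered iff (Δx)²+(Δy)² ≤ 8² = 64.
  X (19, 10): covers {Beta, Gamma, Epsilon} → 439
  Y (5, 11): covers {Delta, Zeta} → 160
  Z (14, 15): covers {Alpha, Beta, Gamma} → 409
  W (9, 10): covers {Delta, Zeta} → 160
Maximum coverage at X: 439 patients per week.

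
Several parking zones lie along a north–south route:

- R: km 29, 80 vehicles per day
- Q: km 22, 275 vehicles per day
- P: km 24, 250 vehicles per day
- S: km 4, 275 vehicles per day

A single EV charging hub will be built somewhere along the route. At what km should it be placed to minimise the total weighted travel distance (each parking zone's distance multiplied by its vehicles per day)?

For a sum of weighted absolute distances on a line, the optimum is the weighted median (not the mean). Total weight W = 880; half-weight = 440.
Sort by position and accumulate weight:
  km 4 (S, w=275) → cum 275
  km 22 (Q, w=275) → cum 550  ≥ 440 → median here
  km 24 (P, w=250) → cum 800
  km 29 (R, w=80) → cum 880
Optimal location: km 22.

x = 22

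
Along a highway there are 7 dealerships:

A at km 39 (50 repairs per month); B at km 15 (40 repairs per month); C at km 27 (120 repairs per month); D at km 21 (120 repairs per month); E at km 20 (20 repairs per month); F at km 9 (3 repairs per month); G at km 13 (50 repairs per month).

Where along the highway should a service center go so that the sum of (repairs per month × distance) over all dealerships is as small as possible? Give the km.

For a sum of weighted absolute distances on a line, the optimum is the weighted median (not the mean). Total weight W = 403; half-weight = 201.5.
Sort by position and accumulate weight:
  km 9 (F, w=3) → cum 3
  km 13 (G, w=50) → cum 53
  km 15 (B, w=40) → cum 93
  km 20 (E, w=20) → cum 113
  km 21 (D, w=120) → cum 233  ≥ 201.5 → median here
  km 27 (C, w=120) → cum 353
  km 39 (A, w=50) → cum 403
Optimal location: km 21.

x = 21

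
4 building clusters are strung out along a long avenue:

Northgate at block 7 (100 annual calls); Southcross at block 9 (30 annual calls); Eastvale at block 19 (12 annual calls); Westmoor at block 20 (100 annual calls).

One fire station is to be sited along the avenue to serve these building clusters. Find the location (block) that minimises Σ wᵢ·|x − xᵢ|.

x = 9

For a sum of weighted absolute distances on a line, the optimum is the weighted median (not the mean). Total weight W = 242; half-weight = 121.
Sort by position and accumulate weight:
  block 7 (Northgate, w=100) → cum 100
  block 9 (Southcross, w=30) → cum 130  ≥ 121 → median here
  block 19 (Eastvale, w=12) → cum 142
  block 20 (Westmoor, w=100) → cum 242
Optimal location: block 9.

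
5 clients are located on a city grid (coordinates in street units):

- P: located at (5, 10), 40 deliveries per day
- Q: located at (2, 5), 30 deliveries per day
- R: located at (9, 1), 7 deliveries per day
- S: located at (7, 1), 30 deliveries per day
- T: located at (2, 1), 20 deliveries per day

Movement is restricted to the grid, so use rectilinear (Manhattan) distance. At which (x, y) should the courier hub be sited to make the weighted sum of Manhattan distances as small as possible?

(5, 5)

Manhattan distance separates: Σwᵢ(|x−xᵢ|+|y−yᵢ|) = Σwᵢ|x−xᵢ| + Σwᵢ|y−yᵢ|, so x and y are optimised independently as 1-D weighted medians.
Total weight W = 127; half = 63.5.
x-coordinate, sorted with cumulative weight:
  x=2 (Q, w=30) cum 30
  x=2 (T, w=20) cum 50
  x=5 (P, w=40) cum 90  ← median
  x=7 (S, w=30) cum 120
  x=9 (R, w=7) cum 127
⇒ x* = 5
y-coordinate, sorted with cumulative weight:
  y=1 (R, w=7) cum 7
  y=1 (S, w=30) cum 37
  y=1 (T, w=20) cum 57
  y=5 (Q, w=30) cum 87  ← median
  y=10 (P, w=40) cum 127
⇒ y* = 5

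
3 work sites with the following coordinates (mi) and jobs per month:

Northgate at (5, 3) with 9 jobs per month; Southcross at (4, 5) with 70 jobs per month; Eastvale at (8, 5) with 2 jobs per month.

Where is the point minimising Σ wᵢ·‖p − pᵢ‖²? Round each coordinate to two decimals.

(4.21, 4.78)

The minimiser of Σwᵢ‖p−pᵢ‖² is the weighted centroid p* = (Σwᵢpᵢ)/(Σwᵢ).
Σwᵢ = 81.
Σwᵢxᵢ = 9·5 + 70·4 + 2·8 = 341.
Σwᵢyᵢ = 9·3 + 70·5 + 2·5 = 387.
x* = 341/81 = 4.21, y* = 387/81 = 4.78.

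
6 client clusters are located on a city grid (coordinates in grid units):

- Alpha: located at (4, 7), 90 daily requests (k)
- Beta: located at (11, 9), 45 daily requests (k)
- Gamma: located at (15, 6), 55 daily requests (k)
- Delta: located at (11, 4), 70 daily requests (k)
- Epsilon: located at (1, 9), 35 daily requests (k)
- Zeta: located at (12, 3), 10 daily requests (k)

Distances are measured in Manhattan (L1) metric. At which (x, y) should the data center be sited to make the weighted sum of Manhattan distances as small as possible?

(11, 7)

Manhattan distance separates: Σwᵢ(|x−xᵢ|+|y−yᵢ|) = Σwᵢ|x−xᵢ| + Σwᵢ|y−yᵢ|, so x and y are optimised independently as 1-D weighted medians.
Total weight W = 305; half = 152.5.
x-coordinate, sorted with cumulative weight:
  x=1 (Epsilon, w=35) cum 35
  x=4 (Alpha, w=90) cum 125
  x=11 (Beta, w=45) cum 170  ← median
  x=11 (Delta, w=70) cum 240
  x=12 (Zeta, w=10) cum 250
  x=15 (Gamma, w=55) cum 305
⇒ x* = 11
y-coordinate, sorted with cumulative weight:
  y=3 (Zeta, w=10) cum 10
  y=4 (Delta, w=70) cum 80
  y=6 (Gamma, w=55) cum 135
  y=7 (Alpha, w=90) cum 225  ← median
  y=9 (Beta, w=45) cum 270
  y=9 (Epsilon, w=35) cum 305
⇒ y* = 7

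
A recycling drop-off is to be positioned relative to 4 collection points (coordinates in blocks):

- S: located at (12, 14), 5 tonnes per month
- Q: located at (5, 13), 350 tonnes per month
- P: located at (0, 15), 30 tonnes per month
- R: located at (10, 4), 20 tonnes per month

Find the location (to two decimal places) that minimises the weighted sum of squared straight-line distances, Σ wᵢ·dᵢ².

The minimiser of Σwᵢ‖p−pᵢ‖² is the weighted centroid p* = (Σwᵢpᵢ)/(Σwᵢ).
Σwᵢ = 405.
Σwᵢxᵢ = 5·12 + 350·5 + 30·0 + 20·10 = 2010.
Σwᵢyᵢ = 5·14 + 350·13 + 30·15 + 20·4 = 5150.
x* = 2010/405 = 4.96, y* = 5150/405 = 12.72.

(4.96, 12.72)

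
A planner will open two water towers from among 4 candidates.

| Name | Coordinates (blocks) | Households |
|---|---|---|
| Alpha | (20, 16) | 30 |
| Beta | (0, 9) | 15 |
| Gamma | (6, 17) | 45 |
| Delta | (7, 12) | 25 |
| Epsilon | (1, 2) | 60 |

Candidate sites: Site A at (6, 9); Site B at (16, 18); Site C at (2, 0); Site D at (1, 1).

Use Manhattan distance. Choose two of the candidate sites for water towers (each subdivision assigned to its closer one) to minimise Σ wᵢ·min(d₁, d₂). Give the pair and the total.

Evaluate every pair (each demand assigned to the nearer of the two):
  {Site A, Site D}: total = 1240
  {Site B, Site D}: total = 1245
  {Site A, Site C}: total = 1360
  {Site B, Site C}: total = 1395
  {Site A, Site B}: total = 1450
  {Site C, Site D}: total = 2585
Best pair: {Site A, Site D} with total 1240.

{Site A, Site D}, total 1240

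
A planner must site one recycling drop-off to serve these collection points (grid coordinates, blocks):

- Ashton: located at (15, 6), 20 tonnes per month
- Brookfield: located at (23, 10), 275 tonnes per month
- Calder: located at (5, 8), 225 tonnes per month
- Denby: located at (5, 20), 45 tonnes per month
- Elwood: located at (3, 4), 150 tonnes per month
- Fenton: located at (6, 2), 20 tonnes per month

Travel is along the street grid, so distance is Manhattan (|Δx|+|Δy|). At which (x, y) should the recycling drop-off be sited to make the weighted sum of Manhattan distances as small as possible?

(5, 8)

Manhattan distance separates: Σwᵢ(|x−xᵢ|+|y−yᵢ|) = Σwᵢ|x−xᵢ| + Σwᵢ|y−yᵢ|, so x and y are optimised independently as 1-D weighted medians.
Total weight W = 735; half = 367.5.
x-coordinate, sorted with cumulative weight:
  x=3 (Elwood, w=150) cum 150
  x=5 (Calder, w=225) cum 375  ← median
  x=5 (Denby, w=45) cum 420
  x=6 (Fenton, w=20) cum 440
  x=15 (Ashton, w=20) cum 460
  x=23 (Brookfield, w=275) cum 735
⇒ x* = 5
y-coordinate, sorted with cumulative weight:
  y=2 (Fenton, w=20) cum 20
  y=4 (Elwood, w=150) cum 170
  y=6 (Ashton, w=20) cum 190
  y=8 (Calder, w=225) cum 415  ← median
  y=10 (Brookfield, w=275) cum 690
  y=20 (Denby, w=45) cum 735
⇒ y* = 8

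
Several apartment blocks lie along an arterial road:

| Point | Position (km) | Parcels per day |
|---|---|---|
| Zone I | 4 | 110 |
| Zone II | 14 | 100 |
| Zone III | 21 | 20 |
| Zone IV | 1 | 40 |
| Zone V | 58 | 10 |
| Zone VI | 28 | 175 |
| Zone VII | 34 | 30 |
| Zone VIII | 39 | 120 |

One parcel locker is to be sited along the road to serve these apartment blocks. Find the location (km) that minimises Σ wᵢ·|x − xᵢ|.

x = 28

For a sum of weighted absolute distances on a line, the optimum is the weighted median (not the mean). Total weight W = 605; half-weight = 302.5.
Sort by position and accumulate weight:
  km 1 (Zone IV, w=40) → cum 40
  km 4 (Zone I, w=110) → cum 150
  km 14 (Zone II, w=100) → cum 250
  km 21 (Zone III, w=20) → cum 270
  km 28 (Zone VI, w=175) → cum 445  ≥ 302.5 → median here
  km 34 (Zone VII, w=30) → cum 475
  km 39 (Zone VIII, w=120) → cum 595
  km 58 (Zone V, w=10) → cum 605
Optimal location: km 28.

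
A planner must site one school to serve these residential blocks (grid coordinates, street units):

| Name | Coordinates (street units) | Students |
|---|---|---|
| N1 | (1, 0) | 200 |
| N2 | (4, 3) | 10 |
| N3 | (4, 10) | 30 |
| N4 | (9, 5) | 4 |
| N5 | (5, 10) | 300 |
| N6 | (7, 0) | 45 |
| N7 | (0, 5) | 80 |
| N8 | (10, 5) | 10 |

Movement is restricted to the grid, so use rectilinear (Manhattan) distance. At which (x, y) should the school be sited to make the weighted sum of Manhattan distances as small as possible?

(5, 5)

Manhattan distance separates: Σwᵢ(|x−xᵢ|+|y−yᵢ|) = Σwᵢ|x−xᵢ| + Σwᵢ|y−yᵢ|, so x and y are optimised independently as 1-D weighted medians.
Total weight W = 679; half = 339.5.
x-coordinate, sorted with cumulative weight:
  x=0 (N7, w=80) cum 80
  x=1 (N1, w=200) cum 280
  x=4 (N2, w=10) cum 290
  x=4 (N3, w=30) cum 320
  x=5 (N5, w=300) cum 620  ← median
  x=7 (N6, w=45) cum 665
  x=9 (N4, w=4) cum 669
  x=10 (N8, w=10) cum 679
⇒ x* = 5
y-coordinate, sorted with cumulative weight:
  y=0 (N1, w=200) cum 200
  y=0 (N6, w=45) cum 245
  y=3 (N2, w=10) cum 255
  y=5 (N4, w=4) cum 259
  y=5 (N7, w=80) cum 339
  y=5 (N8, w=10) cum 349  ← median
  y=10 (N3, w=30) cum 379
  y=10 (N5, w=300) cum 679
⇒ y* = 5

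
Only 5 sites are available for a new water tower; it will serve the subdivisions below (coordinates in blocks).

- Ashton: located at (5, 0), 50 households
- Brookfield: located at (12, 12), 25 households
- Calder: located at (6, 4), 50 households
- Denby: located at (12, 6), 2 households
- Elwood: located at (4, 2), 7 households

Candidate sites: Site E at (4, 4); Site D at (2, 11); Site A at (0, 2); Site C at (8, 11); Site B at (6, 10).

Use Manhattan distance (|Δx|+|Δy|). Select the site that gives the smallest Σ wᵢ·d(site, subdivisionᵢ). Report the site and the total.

Site E, total 784 blocks

Total weighted distance at each candidate:
  Site E (4, 4): total = 784
  Site D (2, 11): total = 1632
  Site A (0, 2): total = 1360
  Site C (8, 11): total = 1384
  Site B (6, 10): total = 1140
Minimum is at Site E with total 784 blocks.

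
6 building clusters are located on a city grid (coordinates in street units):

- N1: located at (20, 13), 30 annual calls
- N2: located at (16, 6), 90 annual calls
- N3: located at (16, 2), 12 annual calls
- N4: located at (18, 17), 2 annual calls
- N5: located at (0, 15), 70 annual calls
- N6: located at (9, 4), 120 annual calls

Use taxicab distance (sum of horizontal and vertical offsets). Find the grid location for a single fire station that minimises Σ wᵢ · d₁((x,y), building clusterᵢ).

(9, 6)

Manhattan distance separates: Σwᵢ(|x−xᵢ|+|y−yᵢ|) = Σwᵢ|x−xᵢ| + Σwᵢ|y−yᵢ|, so x and y are optimised independently as 1-D weighted medians.
Total weight W = 324; half = 162.
x-coordinate, sorted with cumulative weight:
  x=0 (N5, w=70) cum 70
  x=9 (N6, w=120) cum 190  ← median
  x=16 (N2, w=90) cum 280
  x=16 (N3, w=12) cum 292
  x=18 (N4, w=2) cum 294
  x=20 (N1, w=30) cum 324
⇒ x* = 9
y-coordinate, sorted with cumulative weight:
  y=2 (N3, w=12) cum 12
  y=4 (N6, w=120) cum 132
  y=6 (N2, w=90) cum 222  ← median
  y=13 (N1, w=30) cum 252
  y=15 (N5, w=70) cum 322
  y=17 (N4, w=2) cum 324
⇒ y* = 6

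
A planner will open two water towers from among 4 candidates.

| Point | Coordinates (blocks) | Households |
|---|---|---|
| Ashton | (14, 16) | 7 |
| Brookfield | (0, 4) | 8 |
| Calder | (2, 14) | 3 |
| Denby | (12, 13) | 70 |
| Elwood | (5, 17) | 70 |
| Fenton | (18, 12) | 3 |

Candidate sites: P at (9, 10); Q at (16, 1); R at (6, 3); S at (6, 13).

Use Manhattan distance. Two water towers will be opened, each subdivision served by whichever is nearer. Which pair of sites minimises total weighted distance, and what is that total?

Evaluate every pair (each demand assigned to the nearer of the two):
  {R, S}: total = 957
  {P, S}: total = 1015
  {Q, S}: total = 1021
  {P, R}: total = 1389
  {P, Q}: total = 1453
  {Q, R}: total = 2429
Best pair: {R, S} with total 957.

{R, S}, total 957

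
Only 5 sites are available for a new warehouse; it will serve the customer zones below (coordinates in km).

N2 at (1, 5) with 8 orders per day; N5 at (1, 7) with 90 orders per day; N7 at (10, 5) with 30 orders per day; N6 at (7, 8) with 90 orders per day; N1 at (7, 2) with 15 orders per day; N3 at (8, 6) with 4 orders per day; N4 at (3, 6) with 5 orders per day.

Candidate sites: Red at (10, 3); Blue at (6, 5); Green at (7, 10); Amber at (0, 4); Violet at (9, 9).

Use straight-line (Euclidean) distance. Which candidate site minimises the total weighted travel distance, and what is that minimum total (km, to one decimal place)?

Total weighted distance at each candidate:
  Red (10, 3): total = 1644.9
  Blue (6, 5): total = 1001.5
  Green (7, 10): total = 1185.9
  Amber (0, 4): total = 1483.2
  Violet (9, 9): total = 1294.0
Minimum is at Blue with total 1001.5 km.

Blue, total 1001.5 km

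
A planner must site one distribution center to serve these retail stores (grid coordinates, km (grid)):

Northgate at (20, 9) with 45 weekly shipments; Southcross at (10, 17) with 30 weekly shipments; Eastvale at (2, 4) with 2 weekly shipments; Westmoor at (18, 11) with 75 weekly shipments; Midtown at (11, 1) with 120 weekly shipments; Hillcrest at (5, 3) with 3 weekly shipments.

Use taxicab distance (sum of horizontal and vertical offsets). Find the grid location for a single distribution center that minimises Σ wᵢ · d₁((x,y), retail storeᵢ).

Manhattan distance separates: Σwᵢ(|x−xᵢ|+|y−yᵢ|) = Σwᵢ|x−xᵢ| + Σwᵢ|y−yᵢ|, so x and y are optimised independently as 1-D weighted medians.
Total weight W = 275; half = 137.5.
x-coordinate, sorted with cumulative weight:
  x=2 (Eastvale, w=2) cum 2
  x=5 (Hillcrest, w=3) cum 5
  x=10 (Southcross, w=30) cum 35
  x=11 (Midtown, w=120) cum 155  ← median
  x=18 (Westmoor, w=75) cum 230
  x=20 (Northgate, w=45) cum 275
⇒ x* = 11
y-coordinate, sorted with cumulative weight:
  y=1 (Midtown, w=120) cum 120
  y=3 (Hillcrest, w=3) cum 123
  y=4 (Eastvale, w=2) cum 125
  y=9 (Northgate, w=45) cum 170  ← median
  y=11 (Westmoor, w=75) cum 245
  y=17 (Southcross, w=30) cum 275
⇒ y* = 9

(11, 9)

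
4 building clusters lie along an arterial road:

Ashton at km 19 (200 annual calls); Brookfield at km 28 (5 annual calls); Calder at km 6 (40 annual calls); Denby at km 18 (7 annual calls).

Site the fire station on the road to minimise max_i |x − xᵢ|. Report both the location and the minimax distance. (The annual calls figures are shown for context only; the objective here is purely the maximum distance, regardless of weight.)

location 17, max distance 11

The 1-center on a line is the midpoint of the two extreme points: leftmost at 6, rightmost at 28.
Optimal location = (6 + 28)/2 = 17; maximum distance = (28 − 6)/2 = 11.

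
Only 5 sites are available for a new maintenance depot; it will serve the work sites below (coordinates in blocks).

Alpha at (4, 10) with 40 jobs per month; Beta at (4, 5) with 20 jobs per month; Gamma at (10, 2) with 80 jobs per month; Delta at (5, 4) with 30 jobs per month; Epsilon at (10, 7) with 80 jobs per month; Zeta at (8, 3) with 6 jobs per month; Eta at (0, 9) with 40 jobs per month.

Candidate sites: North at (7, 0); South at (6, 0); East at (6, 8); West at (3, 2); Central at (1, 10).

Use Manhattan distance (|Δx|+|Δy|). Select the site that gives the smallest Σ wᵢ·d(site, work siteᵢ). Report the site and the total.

East, total 1932 blocks

Total weighted distance at each candidate:
  North (7, 0): total = 2724
  South (6, 0): total = 2760
  East (6, 8): total = 1932
  West (3, 2): total = 2516
  Central (1, 10): total = 3064
Minimum is at East with total 1932 blocks.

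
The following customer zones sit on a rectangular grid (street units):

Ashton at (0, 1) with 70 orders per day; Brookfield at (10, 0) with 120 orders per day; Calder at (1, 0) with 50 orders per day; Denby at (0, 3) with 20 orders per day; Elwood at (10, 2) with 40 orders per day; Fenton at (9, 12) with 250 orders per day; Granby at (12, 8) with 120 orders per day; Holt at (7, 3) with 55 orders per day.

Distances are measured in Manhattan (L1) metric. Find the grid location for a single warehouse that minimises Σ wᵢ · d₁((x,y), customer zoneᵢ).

(9, 8)

Manhattan distance separates: Σwᵢ(|x−xᵢ|+|y−yᵢ|) = Σwᵢ|x−xᵢ| + Σwᵢ|y−yᵢ|, so x and y are optimised independently as 1-D weighted medians.
Total weight W = 725; half = 362.5.
x-coordinate, sorted with cumulative weight:
  x=0 (Ashton, w=70) cum 70
  x=0 (Denby, w=20) cum 90
  x=1 (Calder, w=50) cum 140
  x=7 (Holt, w=55) cum 195
  x=9 (Fenton, w=250) cum 445  ← median
  x=10 (Brookfield, w=120) cum 565
  x=10 (Elwood, w=40) cum 605
  x=12 (Granby, w=120) cum 725
⇒ x* = 9
y-coordinate, sorted with cumulative weight:
  y=0 (Brookfield, w=120) cum 120
  y=0 (Calder, w=50) cum 170
  y=1 (Ashton, w=70) cum 240
  y=2 (Elwood, w=40) cum 280
  y=3 (Denby, w=20) cum 300
  y=3 (Holt, w=55) cum 355
  y=8 (Granby, w=120) cum 475  ← median
  y=12 (Fenton, w=250) cum 725
⇒ y* = 8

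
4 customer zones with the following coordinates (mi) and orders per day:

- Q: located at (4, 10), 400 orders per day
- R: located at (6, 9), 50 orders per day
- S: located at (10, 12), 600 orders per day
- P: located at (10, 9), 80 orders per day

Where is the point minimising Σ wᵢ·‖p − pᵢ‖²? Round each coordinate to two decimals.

The minimiser of Σwᵢ‖p−pᵢ‖² is the weighted centroid p* = (Σwᵢpᵢ)/(Σwᵢ).
Σwᵢ = 1130.
Σwᵢxᵢ = 400·4 + 50·6 + 600·10 + 80·10 = 8700.
Σwᵢyᵢ = 400·10 + 50·9 + 600·12 + 80·9 = 12370.
x* = 8700/1130 = 7.70, y* = 12370/1130 = 10.95.

(7.70, 10.95)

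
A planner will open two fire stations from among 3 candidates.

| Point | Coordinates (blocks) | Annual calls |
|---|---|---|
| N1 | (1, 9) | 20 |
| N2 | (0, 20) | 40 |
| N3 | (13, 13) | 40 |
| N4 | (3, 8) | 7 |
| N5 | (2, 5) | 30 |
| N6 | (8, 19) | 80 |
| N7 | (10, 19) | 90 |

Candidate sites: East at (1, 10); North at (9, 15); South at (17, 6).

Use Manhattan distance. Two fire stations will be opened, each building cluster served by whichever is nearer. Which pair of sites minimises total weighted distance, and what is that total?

{East, North}, total 1758

Evaluate every pair (each demand assigned to the nearer of the two):
  {East, North}: total = 1758
  {North, South}: total = 2501
  {East, South}: total = 4008
Best pair: {East, North} with total 1758.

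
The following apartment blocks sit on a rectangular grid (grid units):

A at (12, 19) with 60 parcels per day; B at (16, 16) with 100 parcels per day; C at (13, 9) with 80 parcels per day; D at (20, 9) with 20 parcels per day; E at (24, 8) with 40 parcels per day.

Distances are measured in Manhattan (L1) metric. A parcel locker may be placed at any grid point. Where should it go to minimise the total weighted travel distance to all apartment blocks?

Manhattan distance separates: Σwᵢ(|x−xᵢ|+|y−yᵢ|) = Σwᵢ|x−xᵢ| + Σwᵢ|y−yᵢ|, so x and y are optimised independently as 1-D weighted medians.
Total weight W = 300; half = 150.
x-coordinate, sorted with cumulative weight:
  x=12 (A, w=60) cum 60
  x=13 (C, w=80) cum 140
  x=16 (B, w=100) cum 240  ← median
  x=20 (D, w=20) cum 260
  x=24 (E, w=40) cum 300
⇒ x* = 16
y-coordinate, sorted with cumulative weight:
  y=8 (E, w=40) cum 40
  y=9 (C, w=80) cum 120
  y=9 (D, w=20) cum 140
  y=16 (B, w=100) cum 240  ← median
  y=19 (A, w=60) cum 300
⇒ y* = 16

(16, 16)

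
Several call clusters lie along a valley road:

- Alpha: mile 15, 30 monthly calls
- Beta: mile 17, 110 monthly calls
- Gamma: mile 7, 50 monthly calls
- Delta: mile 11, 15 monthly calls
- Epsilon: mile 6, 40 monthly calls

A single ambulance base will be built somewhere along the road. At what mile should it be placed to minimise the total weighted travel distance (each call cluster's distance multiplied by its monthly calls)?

For a sum of weighted absolute distances on a line, the optimum is the weighted median (not the mean). Total weight W = 245; half-weight = 122.5.
Sort by position and accumulate weight:
  mile 6 (Epsilon, w=40) → cum 40
  mile 7 (Gamma, w=50) → cum 90
  mile 11 (Delta, w=15) → cum 105
  mile 15 (Alpha, w=30) → cum 135  ≥ 122.5 → median here
  mile 17 (Beta, w=110) → cum 245
Optimal location: mile 15.

x = 15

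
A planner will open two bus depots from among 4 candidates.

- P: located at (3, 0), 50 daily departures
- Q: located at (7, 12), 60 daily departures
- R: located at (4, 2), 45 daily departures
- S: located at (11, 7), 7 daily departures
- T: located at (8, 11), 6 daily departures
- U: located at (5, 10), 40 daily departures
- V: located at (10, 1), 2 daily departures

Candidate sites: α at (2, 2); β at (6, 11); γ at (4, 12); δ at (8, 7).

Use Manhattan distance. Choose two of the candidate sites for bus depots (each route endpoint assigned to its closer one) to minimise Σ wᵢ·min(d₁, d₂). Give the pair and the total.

{α, β}, total 533

Evaluate every pair (each demand assigned to the nearer of the two):
  {α, β}: total = 533
  {α, γ}: total = 672
  {α, δ}: total = 901
  {β, δ}: total = 1254
  {γ, δ}: total = 1366
  {β, γ}: total = 1403
Best pair: {α, β} with total 533.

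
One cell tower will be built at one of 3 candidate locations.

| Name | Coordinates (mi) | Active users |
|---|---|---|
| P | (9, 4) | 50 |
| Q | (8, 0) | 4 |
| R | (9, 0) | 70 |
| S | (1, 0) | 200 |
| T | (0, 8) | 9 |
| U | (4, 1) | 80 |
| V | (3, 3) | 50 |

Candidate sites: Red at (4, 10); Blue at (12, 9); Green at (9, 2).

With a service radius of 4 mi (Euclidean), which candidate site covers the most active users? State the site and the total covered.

Coverage radius r = 4 mi; a point is covered iff (Δx)²+(Δy)² ≤ 4² = 16.
  Red (4, 10): covers {none} → 0
  Blue (12, 9): covers {none} → 0
  Green (9, 2): covers {P, Q, R} → 124
Maximum coverage at Green: 124 active users.

Green, covering 124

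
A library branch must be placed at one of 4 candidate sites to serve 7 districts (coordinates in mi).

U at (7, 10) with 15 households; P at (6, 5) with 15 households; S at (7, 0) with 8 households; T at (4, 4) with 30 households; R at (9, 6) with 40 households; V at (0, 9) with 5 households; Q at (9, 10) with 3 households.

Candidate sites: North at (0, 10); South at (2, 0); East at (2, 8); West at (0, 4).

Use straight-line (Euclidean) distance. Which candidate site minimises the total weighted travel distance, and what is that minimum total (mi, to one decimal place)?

East, total 689.6 mi

Total weighted distance at each candidate:
  North (0, 10): total = 962.1
  South (2, 0): total = 889.4
  East (2, 8): total = 689.6
  West (0, 4): total = 840.3
Minimum is at East with total 689.6 mi.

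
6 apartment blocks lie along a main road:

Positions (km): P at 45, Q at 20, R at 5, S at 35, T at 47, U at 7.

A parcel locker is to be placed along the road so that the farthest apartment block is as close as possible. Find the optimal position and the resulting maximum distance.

location 26, max distance 21

The 1-center on a line is the midpoint of the two extreme points: leftmost at 5, rightmost at 47.
Optimal location = (5 + 47)/2 = 26; maximum distance = (47 − 5)/2 = 21.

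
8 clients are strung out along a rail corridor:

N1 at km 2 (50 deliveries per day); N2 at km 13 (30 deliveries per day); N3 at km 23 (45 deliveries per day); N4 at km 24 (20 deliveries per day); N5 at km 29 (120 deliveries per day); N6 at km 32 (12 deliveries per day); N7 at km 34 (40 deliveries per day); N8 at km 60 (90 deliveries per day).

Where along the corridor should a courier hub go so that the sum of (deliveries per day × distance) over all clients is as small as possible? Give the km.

x = 29

For a sum of weighted absolute distances on a line, the optimum is the weighted median (not the mean). Total weight W = 407; half-weight = 203.5.
Sort by position and accumulate weight:
  km 2 (N1, w=50) → cum 50
  km 13 (N2, w=30) → cum 80
  km 23 (N3, w=45) → cum 125
  km 24 (N4, w=20) → cum 145
  km 29 (N5, w=120) → cum 265  ≥ 203.5 → median here
  km 32 (N6, w=12) → cum 277
  km 34 (N7, w=40) → cum 317
  km 60 (N8, w=90) → cum 407
Optimal location: km 29.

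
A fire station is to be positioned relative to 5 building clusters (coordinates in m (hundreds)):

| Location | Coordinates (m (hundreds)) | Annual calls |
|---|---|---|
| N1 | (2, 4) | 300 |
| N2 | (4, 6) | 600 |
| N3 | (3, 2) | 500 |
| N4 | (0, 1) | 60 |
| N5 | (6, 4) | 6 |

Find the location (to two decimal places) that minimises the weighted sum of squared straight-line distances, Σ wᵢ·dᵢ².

(3.09, 4.01)

The minimiser of Σwᵢ‖p−pᵢ‖² is the weighted centroid p* = (Σwᵢpᵢ)/(Σwᵢ).
Σwᵢ = 1466.
Σwᵢxᵢ = 300·2 + 600·4 + 500·3 + 60·0 + 6·6 = 4536.
Σwᵢyᵢ = 300·4 + 600·6 + 500·2 + 60·1 + 6·4 = 5884.
x* = 4536/1466 = 3.09, y* = 5884/1466 = 4.01.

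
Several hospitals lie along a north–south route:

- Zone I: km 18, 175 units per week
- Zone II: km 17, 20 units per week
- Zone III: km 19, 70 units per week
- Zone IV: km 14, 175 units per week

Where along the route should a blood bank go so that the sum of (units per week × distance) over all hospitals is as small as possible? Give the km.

x = 18

For a sum of weighted absolute distances on a line, the optimum is the weighted median (not the mean). Total weight W = 440; half-weight = 220.
Sort by position and accumulate weight:
  km 14 (Zone IV, w=175) → cum 175
  km 17 (Zone II, w=20) → cum 195
  km 18 (Zone I, w=175) → cum 370  ≥ 220 → median here
  km 19 (Zone III, w=70) → cum 440
Optimal location: km 18.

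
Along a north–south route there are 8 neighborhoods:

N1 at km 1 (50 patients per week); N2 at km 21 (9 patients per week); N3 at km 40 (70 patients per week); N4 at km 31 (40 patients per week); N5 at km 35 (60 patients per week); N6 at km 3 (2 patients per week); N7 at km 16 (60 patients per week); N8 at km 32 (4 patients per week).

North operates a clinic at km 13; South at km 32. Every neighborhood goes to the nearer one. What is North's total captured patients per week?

The indifferent point is the midpoint (13+32)/2 = 22.5; neighborhoods left of it (closer to North at 13) go to North, those right go to South.
  N1 at 1 (w=50) → North
  N6 at 3 (w=2) → North
  N7 at 16 (w=60) → North
  N2 at 21 (w=9) → North
  N4 at 31 (w=40) → South
  N8 at 32 (w=4) → South
  N5 at 35 (w=60) → South
  N3 at 40 (w=70) → South
North captures 121; South captures 174.

121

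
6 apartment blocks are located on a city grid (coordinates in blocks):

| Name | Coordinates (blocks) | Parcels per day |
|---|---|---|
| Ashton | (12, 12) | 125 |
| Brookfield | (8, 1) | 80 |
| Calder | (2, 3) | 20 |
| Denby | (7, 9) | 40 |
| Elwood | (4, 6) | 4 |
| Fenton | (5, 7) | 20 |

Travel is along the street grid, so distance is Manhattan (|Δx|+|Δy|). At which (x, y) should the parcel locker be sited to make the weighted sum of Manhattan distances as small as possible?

Manhattan distance separates: Σwᵢ(|x−xᵢ|+|y−yᵢ|) = Σwᵢ|x−xᵢ| + Σwᵢ|y−yᵢ|, so x and y are optimised independently as 1-D weighted medians.
Total weight W = 289; half = 144.5.
x-coordinate, sorted with cumulative weight:
  x=2 (Calder, w=20) cum 20
  x=4 (Elwood, w=4) cum 24
  x=5 (Fenton, w=20) cum 44
  x=7 (Denby, w=40) cum 84
  x=8 (Brookfield, w=80) cum 164  ← median
  x=12 (Ashton, w=125) cum 289
⇒ x* = 8
y-coordinate, sorted with cumulative weight:
  y=1 (Brookfield, w=80) cum 80
  y=3 (Calder, w=20) cum 100
  y=6 (Elwood, w=4) cum 104
  y=7 (Fenton, w=20) cum 124
  y=9 (Denby, w=40) cum 164  ← median
  y=12 (Ashton, w=125) cum 289
⇒ y* = 9

(8, 9)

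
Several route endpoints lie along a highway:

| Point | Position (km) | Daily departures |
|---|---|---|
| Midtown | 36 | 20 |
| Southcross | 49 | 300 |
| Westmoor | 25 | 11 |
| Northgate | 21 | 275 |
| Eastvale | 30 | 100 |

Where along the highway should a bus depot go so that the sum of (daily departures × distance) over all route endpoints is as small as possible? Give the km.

For a sum of weighted absolute distances on a line, the optimum is the weighted median (not the mean). Total weight W = 706; half-weight = 353.
Sort by position and accumulate weight:
  km 21 (Northgate, w=275) → cum 275
  km 25 (Westmoor, w=11) → cum 286
  km 30 (Eastvale, w=100) → cum 386  ≥ 353 → median here
  km 36 (Midtown, w=20) → cum 406
  km 49 (Southcross, w=300) → cum 706
Optimal location: km 30.

x = 30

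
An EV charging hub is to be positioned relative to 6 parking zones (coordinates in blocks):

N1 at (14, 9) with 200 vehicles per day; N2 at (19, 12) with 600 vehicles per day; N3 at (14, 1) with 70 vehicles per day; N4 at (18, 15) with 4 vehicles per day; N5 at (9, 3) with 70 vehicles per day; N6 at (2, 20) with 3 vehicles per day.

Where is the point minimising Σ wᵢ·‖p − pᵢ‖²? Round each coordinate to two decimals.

The minimiser of Σwᵢ‖p−pᵢ‖² is the weighted centroid p* = (Σwᵢpᵢ)/(Σwᵢ).
Σwᵢ = 947.
Σwᵢxᵢ = 200·14 + 600·19 + 70·14 + 4·18 + 70·9 + 3·2 = 15888.
Σwᵢyᵢ = 200·9 + 600·12 + 70·1 + 4·15 + 70·3 + 3·20 = 9400.
x* = 15888/947 = 16.78, y* = 9400/947 = 9.93.

(16.78, 9.93)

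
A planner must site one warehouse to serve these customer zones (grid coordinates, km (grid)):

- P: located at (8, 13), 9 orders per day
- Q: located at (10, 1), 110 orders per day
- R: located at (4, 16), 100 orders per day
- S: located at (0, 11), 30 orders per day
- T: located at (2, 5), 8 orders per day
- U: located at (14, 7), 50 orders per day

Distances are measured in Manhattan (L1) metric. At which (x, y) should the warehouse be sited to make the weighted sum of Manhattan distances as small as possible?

Manhattan distance separates: Σwᵢ(|x−xᵢ|+|y−yᵢ|) = Σwᵢ|x−xᵢ| + Σwᵢ|y−yᵢ|, so x and y are optimised independently as 1-D weighted medians.
Total weight W = 307; half = 153.5.
x-coordinate, sorted with cumulative weight:
  x=0 (S, w=30) cum 30
  x=2 (T, w=8) cum 38
  x=4 (R, w=100) cum 138
  x=8 (P, w=9) cum 147
  x=10 (Q, w=110) cum 257  ← median
  x=14 (U, w=50) cum 307
⇒ x* = 10
y-coordinate, sorted with cumulative weight:
  y=1 (Q, w=110) cum 110
  y=5 (T, w=8) cum 118
  y=7 (U, w=50) cum 168  ← median
  y=11 (S, w=30) cum 198
  y=13 (P, w=9) cum 207
  y=16 (R, w=100) cum 307
⇒ y* = 7

(10, 7)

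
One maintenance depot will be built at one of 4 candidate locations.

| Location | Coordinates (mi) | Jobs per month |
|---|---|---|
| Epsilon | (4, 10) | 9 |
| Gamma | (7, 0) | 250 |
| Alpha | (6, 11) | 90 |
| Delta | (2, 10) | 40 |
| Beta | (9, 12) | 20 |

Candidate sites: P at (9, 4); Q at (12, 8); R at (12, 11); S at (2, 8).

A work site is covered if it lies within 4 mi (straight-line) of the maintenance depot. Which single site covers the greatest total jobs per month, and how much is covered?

Coverage radius r = 4 mi; a point is covered iff (Δx)²+(Δy)² ≤ 4² = 16.
  P (9, 4): covers {none} → 0
  Q (12, 8): covers {none} → 0
  R (12, 11): covers {Beta} → 20
  S (2, 8): covers {Epsilon, Delta} → 49
Maximum coverage at S: 49 jobs per month.

S, covering 49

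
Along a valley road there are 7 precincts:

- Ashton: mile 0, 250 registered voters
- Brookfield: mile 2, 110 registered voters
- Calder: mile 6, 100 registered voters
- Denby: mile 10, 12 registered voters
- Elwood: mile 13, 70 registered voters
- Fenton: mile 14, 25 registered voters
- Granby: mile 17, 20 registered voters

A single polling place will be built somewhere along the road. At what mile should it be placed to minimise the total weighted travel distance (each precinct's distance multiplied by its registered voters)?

For a sum of weighted absolute distances on a line, the optimum is the weighted median (not the mean). Total weight W = 587; half-weight = 293.5.
Sort by position and accumulate weight:
  mile 0 (Ashton, w=250) → cum 250
  mile 2 (Brookfield, w=110) → cum 360  ≥ 293.5 → median here
  mile 6 (Calder, w=100) → cum 460
  mile 10 (Denby, w=12) → cum 472
  mile 13 (Elwood, w=70) → cum 542
  mile 14 (Fenton, w=25) → cum 567
  mile 17 (Granby, w=20) → cum 587
Optimal location: mile 2.

x = 2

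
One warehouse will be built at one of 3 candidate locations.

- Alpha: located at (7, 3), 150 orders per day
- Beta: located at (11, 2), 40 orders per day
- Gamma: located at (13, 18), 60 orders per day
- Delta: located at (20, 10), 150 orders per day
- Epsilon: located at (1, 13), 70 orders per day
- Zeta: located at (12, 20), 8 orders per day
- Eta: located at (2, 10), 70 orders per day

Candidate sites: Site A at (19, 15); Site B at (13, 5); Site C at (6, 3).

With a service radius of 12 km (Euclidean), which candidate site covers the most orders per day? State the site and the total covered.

Coverage radius r = 12 km; a point is covered iff (Δx)²+(Δy)² ≤ 12² = 144.
  Site A (19, 15): covers {Gamma, Delta, Zeta} → 218
  Site B (13, 5): covers {Alpha, Beta, Delta} → 340
  Site C (6, 3): covers {Alpha, Beta, Epsilon, Eta} → 330
Maximum coverage at Site B: 340 orders per day.

Site B, covering 340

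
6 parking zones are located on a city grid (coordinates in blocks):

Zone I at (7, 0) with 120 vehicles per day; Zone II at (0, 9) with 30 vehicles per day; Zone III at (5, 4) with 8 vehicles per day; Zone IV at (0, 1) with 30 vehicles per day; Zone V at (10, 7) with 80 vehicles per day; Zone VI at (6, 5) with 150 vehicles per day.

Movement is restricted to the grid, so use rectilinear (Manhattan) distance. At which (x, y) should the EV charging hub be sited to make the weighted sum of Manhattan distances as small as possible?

Manhattan distance separates: Σwᵢ(|x−xᵢ|+|y−yᵢ|) = Σwᵢ|x−xᵢ| + Σwᵢ|y−yᵢ|, so x and y are optimised independently as 1-D weighted medians.
Total weight W = 418; half = 209.
x-coordinate, sorted with cumulative weight:
  x=0 (Zone II, w=30) cum 30
  x=0 (Zone IV, w=30) cum 60
  x=5 (Zone III, w=8) cum 68
  x=6 (Zone VI, w=150) cum 218  ← median
  x=7 (Zone I, w=120) cum 338
  x=10 (Zone V, w=80) cum 418
⇒ x* = 6
y-coordinate, sorted with cumulative weight:
  y=0 (Zone I, w=120) cum 120
  y=1 (Zone IV, w=30) cum 150
  y=4 (Zone III, w=8) cum 158
  y=5 (Zone VI, w=150) cum 308  ← median
  y=7 (Zone V, w=80) cum 388
  y=9 (Zone II, w=30) cum 418
⇒ y* = 5

(6, 5)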